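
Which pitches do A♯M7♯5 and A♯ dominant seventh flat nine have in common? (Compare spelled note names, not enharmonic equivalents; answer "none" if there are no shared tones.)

A♯M7♯5 = A#, C##, E##, G##.
A♯ dominant seventh flat nine = A#, C##, E#, G#, B.
Shared: A#, C##.

A# – C##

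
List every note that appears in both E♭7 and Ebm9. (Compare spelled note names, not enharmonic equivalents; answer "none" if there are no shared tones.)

Eb, Bb, Db

E♭7 = Eb, G, Bb, Db.
Ebm9 = Eb, Gb, Bb, Db, F.
Shared: Eb, Bb, Db.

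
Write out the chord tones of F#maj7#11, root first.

F#, A#, C#, E#, B#

F#maj7#11 is a major seventh sharp eleven built on F#.
F# — root
A# — major 3rd
C# — perfect 5th
E# — major 7th
B# — augmented 11th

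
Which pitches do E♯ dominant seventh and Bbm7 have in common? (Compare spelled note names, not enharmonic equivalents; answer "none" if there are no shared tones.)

none

E♯ dominant seventh = E#, G##, B#, D#.
Bbm7 = Bb, Db, F, Ab.
Shared: none.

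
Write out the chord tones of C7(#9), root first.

C7(#9) is a dominant seventh sharp nine built on C.
Root: C
Major 3rd (3rd): E
Perfect 5th (5th): G
Minor 7th (7th): B♭
Augmented 9th (9th): D♯

C  E  G  B♭  D♯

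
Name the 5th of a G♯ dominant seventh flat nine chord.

Root of G♯ dominant seventh flat nine = G-sharp. The 5th is a perfect 5th: G-sharp up a perfect 5th → D-sharp.

D-sharp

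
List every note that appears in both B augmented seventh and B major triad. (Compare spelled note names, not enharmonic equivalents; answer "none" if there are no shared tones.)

B augmented seventh: B D-sharp F-double-sharp A
B major triad: B D-sharp F-sharp
Common to both → B, D-sharp.

B – D-sharp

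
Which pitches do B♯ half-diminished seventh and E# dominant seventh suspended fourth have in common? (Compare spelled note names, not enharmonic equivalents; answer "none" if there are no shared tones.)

B♯ half-diminished seventh: B-sharp D-sharp F-sharp A-sharp
E# dominant seventh suspended fourth: E-sharp A-sharp B-sharp D-sharp
Common to both → B-sharp, D-sharp, A-sharp.

B-sharp D-sharp A-sharp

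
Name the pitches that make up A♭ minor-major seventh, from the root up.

A♭ minor-major seventh: minor-major seventh on Ab.
Ab — root
Cb — minor 3rd
Eb — perfect 5th
G — major 7th

Ab – Cb – Eb – G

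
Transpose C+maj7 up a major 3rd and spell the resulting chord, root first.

A major 3rd up from C is E, so the new chord is E augmented major seventh.
Root: E
Major 3rd (3rd): G#
Augmented 5th (5th): B#
Major 7th (7th): D#

E G# B# D#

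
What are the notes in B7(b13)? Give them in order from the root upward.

B  D#  F#  A  G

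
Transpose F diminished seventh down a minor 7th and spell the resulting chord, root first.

G  B♭  D♭  F♭

Transposed root: F → G (minor 7th down). So we spell G diminished seventh:
G — root
B♭ — minor 3rd
D♭ — diminished 5th
F♭ — diminished 7th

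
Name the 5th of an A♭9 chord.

Root of A♭9 = A♭. The 5th is a perfect 5th: A♭ up a perfect 5th → E♭.

E♭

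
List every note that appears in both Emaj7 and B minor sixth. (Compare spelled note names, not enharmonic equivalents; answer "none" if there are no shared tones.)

Emaj7: E G# B D#
B minor sixth: B D F# G#
Common to both → G#, B.

G#  B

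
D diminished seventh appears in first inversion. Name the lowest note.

F

D diminished seventh in root position is D–F–A♭–C♭.
First inversion places the third in the bass, which is F.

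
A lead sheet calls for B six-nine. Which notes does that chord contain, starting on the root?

B, D#, F#, G#, C#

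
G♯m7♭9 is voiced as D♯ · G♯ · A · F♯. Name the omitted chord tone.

The full G♯m7♭9 chord is G♯, B, D♯, F♯, A.
Comparing with the voicing, the minor 3rd (3rd) — B — is absent.

B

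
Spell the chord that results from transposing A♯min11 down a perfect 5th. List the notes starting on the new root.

D#, F#, A#, C#, E#, G#

Transposed root: A# → D# (perfect 5th down). So we spell D# minor eleventh:
- root: D#
- minor 3rd: F#
- perfect 5th: A#
- minor 7th: C#
- major 9th: E#
- perfect 11th: G#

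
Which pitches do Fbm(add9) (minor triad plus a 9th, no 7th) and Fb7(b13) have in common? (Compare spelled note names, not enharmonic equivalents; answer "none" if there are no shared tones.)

Fbm(add9) = F♭, A𝄫, C♭, G♭.
Fb7(b13) = F♭, A♭, C♭, E𝄫, D𝄫.
Shared: F♭, C♭.

F♭, C♭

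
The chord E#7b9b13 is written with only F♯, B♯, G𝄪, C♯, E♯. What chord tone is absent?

E#7b9b13 = E♯, G𝄪, B♯, D♯, F♯, C♯. The voicing lacks the 7th (minor 7th), D♯.

D♯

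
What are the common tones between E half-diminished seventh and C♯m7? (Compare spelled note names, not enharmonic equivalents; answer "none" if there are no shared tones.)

E half-diminished seventh = E, G, Bb, D.
C♯m7 = C#, E, G#, B.
Shared: E.

E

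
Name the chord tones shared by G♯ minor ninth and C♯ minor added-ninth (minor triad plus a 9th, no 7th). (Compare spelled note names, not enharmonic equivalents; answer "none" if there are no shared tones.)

G-sharp D-sharp

G♯ minor ninth: G-sharp B D-sharp F-sharp A-sharp
C♯ minor added-ninth: C-sharp E G-sharp D-sharp
Common to both → G-sharp, D-sharp.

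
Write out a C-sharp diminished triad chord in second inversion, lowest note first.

G – C# – E

In root position, C-sharp diminished triad is C#–E–G.
Second inversion puts the fifth (G) in the bass.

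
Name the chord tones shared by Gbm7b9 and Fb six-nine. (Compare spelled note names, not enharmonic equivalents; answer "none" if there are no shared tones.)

Gb  Db  Fb

Gbm7b9 = Gb, Bbb, Db, Fb, Abb.
Fb six-nine = Fb, Ab, Cb, Db, Gb.
Shared: Gb, Db, Fb.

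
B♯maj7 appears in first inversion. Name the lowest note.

D##

B♯maj7 in root position is B#–D##–F##–A##.
First inversion places the third in the bass, which is D##.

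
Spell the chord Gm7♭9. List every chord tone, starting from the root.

Gm7♭9 is a minor seventh flat nine built on G.
root → G
3rd (minor 3rd) → Bb
5th (perfect 5th) → D
7th (minor 7th) → F
9th (minor 9th) → Ab

G, Bb, D, F, Ab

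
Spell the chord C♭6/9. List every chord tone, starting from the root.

Cb  Eb  Gb  Ab  Db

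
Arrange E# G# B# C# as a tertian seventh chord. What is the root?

C#

Arranged so that each adjacent pair is a third by letter name: C# – E# – G# – B#.
The bottom of that stack, C#, is the root (this is C# major seventh).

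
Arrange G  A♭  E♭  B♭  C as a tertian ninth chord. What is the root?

A♭

Stacking in thirds gives A♭ – C – E♭ – G – B♭, so A♭ is the root — A♭ major ninth.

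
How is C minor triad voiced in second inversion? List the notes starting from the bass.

G C E-flat

In root position, C minor triad is C–E-flat–G.
Second inversion puts the fifth (G) in the bass.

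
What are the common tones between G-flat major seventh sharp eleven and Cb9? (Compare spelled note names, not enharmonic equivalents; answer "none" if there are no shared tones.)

G-flat major seventh sharp eleven = Gb, Bb, Db, F, C.
Cb9 = Cb, Eb, Gb, Bbb, Db.
Shared: Gb, Db.

Gb, Db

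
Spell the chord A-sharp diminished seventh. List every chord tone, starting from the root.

A-sharp C-sharp E G

Root A-sharp, quality diminished seventh:
Root: A-sharp
Minor 3rd (3rd): C-sharp
Diminished 5th (5th): E
Diminished 7th (7th): G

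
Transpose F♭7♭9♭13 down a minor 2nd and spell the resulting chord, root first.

Eb – G – Bb – Db – Fb – Cb

A minor 2nd down from Fb is Eb, so the new chord is Eb dominant seventh flat nine flat thirteen.
Root: Eb
Major 3rd (3rd): G
Perfect 5th (5th): Bb
Minor 7th (7th): Db
Minor 9th (9th): Fb
Minor 13th (13th): Cb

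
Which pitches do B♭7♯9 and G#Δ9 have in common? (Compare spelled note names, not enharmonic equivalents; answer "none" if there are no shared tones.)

B♭7♯9 = Bb, D, F, Ab, C#.
G#Δ9 = G#, B#, D#, F##, A#.
Shared: none.

none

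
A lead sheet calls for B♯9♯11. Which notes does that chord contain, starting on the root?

B♯9♯11: dominant ninth sharp eleven on B#.
- root: B#
- major 3rd: D##
- perfect 5th: F##
- minor 7th: A#
- major 9th: C##
- augmented 11th: E##

B#  D##  F##  A#  C##  E##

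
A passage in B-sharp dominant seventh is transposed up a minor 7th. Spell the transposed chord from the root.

A-sharp – C-double-sharp – E-sharp – G-sharp

B-sharp up a minor 7th → A-sharp. New chord: A-sharp dominant seventh.
A-sharp — root
C-double-sharp — major 3rd
E-sharp — perfect 5th
G-sharp — minor 7th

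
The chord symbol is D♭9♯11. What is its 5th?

D♭9♯11 is built on D♭; its 5th is a perfect 5th above the root.
A fifth above D uses the letter A, and the perfect 5th above D♭ is A♭.

A♭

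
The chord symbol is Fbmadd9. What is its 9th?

Gb

Fbmadd9 is built on Fb; its 9th is a major 9th above the root.
A second above F uses the letter G, and the major 9th above Fb is Gb.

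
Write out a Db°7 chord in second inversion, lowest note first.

Abb Cbb Db Fb

Db°7 = Db–Fb–Abb–Cbb; second inversion → fifth (Abb) lowest.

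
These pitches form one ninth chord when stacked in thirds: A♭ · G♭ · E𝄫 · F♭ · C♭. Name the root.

F♭

Stacking in thirds gives F♭ – A♭ – C♭ – E𝄫 – G♭, so F♭ is the root — F♭ dominant ninth.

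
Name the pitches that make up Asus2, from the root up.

A – B – E

Asus2: suspended second on A.
A — root
B — major 2nd
E — perfect 5th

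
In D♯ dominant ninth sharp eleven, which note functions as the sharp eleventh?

G##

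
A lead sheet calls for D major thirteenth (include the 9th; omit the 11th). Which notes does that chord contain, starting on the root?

D, F#, A, C#, E, B

D major thirteenth: major thirteenth on D.
Root: D
Major 3rd (3rd): F#
Perfect 5th (5th): A
Major 7th (7th): C#
Major 9th (9th): E
Major 13th (13th): B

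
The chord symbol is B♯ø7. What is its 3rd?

D♯

Root of B♯ø7 = B♯. The 3rd is a minor 3rd: B♯ up a minor 3rd → D♯.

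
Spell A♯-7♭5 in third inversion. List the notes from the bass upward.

G#, A#, C#, E

In root position, A♯-7♭5 is A#–C#–E–G#.
Third inversion puts the seventh (G#) in the bass.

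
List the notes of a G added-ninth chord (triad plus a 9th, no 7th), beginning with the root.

G added-ninth: added-ninth on G.
- root: G
- major 3rd: B
- perfect 5th: D
- major 9th: A

G, B, D, A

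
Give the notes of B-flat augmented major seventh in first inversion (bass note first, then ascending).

D, F-sharp, A, B-flat

B-flat augmented major seventh = B-flat–D–F-sharp–A; first inversion → third (D) lowest.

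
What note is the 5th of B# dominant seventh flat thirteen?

B# dominant seventh flat thirteen is built on B#; its 5th is a perfect 5th above the root.
A fifth above B uses the letter F, and the perfect 5th above B# is F##.

F##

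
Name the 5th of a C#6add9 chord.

G♯

C#6add9 is built on C♯; its 5th is a perfect 5th above the root.
A fifth above C uses the letter G, and the perfect 5th above C♯ is G♯.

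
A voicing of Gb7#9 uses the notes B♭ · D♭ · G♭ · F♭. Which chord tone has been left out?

Gb7#9 = G♭, B♭, D♭, F♭, A. The voicing lacks the 9th (augmented 9th), A.

A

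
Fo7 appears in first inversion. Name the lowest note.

Fo7 = F–Ab–Cb–Ebb. First inversion → third in the bass = Ab.

Ab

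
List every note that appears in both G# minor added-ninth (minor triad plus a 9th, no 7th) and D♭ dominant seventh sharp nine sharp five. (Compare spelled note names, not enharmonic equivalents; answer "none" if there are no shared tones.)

none

G# minor added-ninth: G-sharp B D-sharp A-sharp
D♭ dominant seventh sharp nine sharp five: D-flat F A C-flat E
Common to both → none.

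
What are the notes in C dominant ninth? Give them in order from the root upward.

Root C, quality dominant ninth:
- root: C
- major 3rd: E
- perfect 5th: G
- minor 7th: Bb
- major 9th: D

C, E, G, Bb, D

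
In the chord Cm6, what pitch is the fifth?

Root of Cm6 = C. The 5th is a perfect 5th: C up a perfect 5th → G.

G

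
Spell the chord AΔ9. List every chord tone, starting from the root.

A, C#, E, G#, B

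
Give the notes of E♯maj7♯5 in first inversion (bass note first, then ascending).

In root position, E♯maj7♯5 is E#–G##–B##–D##.
First inversion puts the third (G##) in the bass.

G## – B## – D## – E#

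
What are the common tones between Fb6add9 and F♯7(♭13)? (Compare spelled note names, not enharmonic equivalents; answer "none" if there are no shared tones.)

Fb6add9 = Fb, Ab, Cb, Db, Gb.
F♯7(♭13) = F#, A#, C#, E, D.
Shared: none.

none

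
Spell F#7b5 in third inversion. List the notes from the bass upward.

In root position, F#7b5 is F#–A#–C–E.
Third inversion puts the seventh (E) in the bass.

E, F#, A#, C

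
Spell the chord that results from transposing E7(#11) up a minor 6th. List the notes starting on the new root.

C – E – G – Bb – F#

E up a minor 6th → C. New chord: C dominant seventh sharp eleven.
C — root
E — major 3rd
G — perfect 5th
Bb — minor 7th
F# — augmented 11th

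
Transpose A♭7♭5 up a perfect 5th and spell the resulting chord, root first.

Eb, G, Bbb, Db

Transposed root: Ab → Eb (perfect 5th up). So we spell Eb dominant seventh flat five:
root → Eb
3rd (major 3rd) → G
5th (diminished 5th) → Bbb
7th (minor 7th) → Db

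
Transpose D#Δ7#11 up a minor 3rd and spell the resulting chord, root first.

D# up a minor 3rd → F#. New chord: F# major seventh sharp eleven.
root → F#
3rd (major 3rd) → A#
5th (perfect 5th) → C#
7th (major 7th) → E#
11th (augmented 11th) → B#

F#, A#, C#, E#, B#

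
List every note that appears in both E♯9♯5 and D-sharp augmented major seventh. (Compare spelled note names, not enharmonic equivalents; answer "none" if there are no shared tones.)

E♯9♯5: E# G## B## D# F##
D-sharp augmented major seventh: D# F## A## C##
Common to both → D#, F##.

D#  F##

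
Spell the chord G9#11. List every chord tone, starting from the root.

G, B, D, F, A, C#

G9#11 is a dominant ninth sharp eleven built on G.
G — root
B — major 3rd
D — perfect 5th
F — minor 7th
A — major 9th
C# — augmented 11th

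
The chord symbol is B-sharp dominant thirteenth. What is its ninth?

C##

Root of B-sharp dominant thirteenth = B#. The 9th is a major 9th: B# up a major 9th → C##.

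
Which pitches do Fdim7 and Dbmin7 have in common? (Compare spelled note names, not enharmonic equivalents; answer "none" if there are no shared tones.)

Fdim7: F Ab Cb Ebb
Dbmin7: Db Fb Ab Cb
Common to both → Ab, Cb.

Ab, Cb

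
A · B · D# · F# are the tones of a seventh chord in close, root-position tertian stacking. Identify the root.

B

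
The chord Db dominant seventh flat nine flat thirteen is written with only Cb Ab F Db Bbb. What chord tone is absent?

Ebb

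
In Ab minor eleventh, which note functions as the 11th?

Root of Ab minor eleventh = Ab. The 11th is a perfect 11th: Ab up a perfect 11th → Db.

Db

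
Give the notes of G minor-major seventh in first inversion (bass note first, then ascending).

B♭, D, F♯, G

G minor-major seventh = G–B♭–D–F♯; first inversion → third (B♭) lowest.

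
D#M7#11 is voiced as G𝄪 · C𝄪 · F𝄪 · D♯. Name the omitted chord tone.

The full D#M7#11 chord is D♯, F𝄪, A♯, C𝄪, G𝄪.
Comparing with the voicing, the perfect 5th (5th) — A♯ — is absent.

A♯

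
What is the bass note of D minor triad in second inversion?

D minor triad in root position is D–F–A.
Second inversion places the fifth in the bass, which is A.

A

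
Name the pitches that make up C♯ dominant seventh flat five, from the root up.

Root C♯, quality dominant seventh flat five:
- root: C♯
- major 3rd: E♯
- diminished 5th: G
- minor 7th: B

C♯ E♯ G B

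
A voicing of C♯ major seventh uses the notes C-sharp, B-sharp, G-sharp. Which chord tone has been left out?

E-sharp

The full C♯ major seventh chord is C-sharp, E-sharp, G-sharp, B-sharp.
Comparing with the voicing, the major 3rd (3rd) — E-sharp — is absent.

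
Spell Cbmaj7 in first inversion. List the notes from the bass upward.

Cbmaj7 = Cb–Eb–Gb–Bb; first inversion → third (Eb) lowest.

Eb  Gb  Bb  Cb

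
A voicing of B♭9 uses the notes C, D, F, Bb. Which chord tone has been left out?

Ab

B♭9 = Bb, D, F, Ab, C. The voicing lacks the 7th (minor 7th), Ab.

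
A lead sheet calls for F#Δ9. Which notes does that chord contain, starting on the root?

F#, A#, C#, E#, G#

F#Δ9: major ninth on F#.
F# — root
A# — major 3rd
C# — perfect 5th
E# — major 7th
G# — major 9th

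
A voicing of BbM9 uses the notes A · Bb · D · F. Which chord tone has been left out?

C

The full BbM9 chord is Bb, D, F, A, C.
Comparing with the voicing, the major 9th (9th) — C — is absent.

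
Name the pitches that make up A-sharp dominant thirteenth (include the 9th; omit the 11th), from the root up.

A-sharp  C-double-sharp  E-sharp  G-sharp  B-sharp  F-double-sharp

A-sharp dominant thirteenth is a dominant thirteenth built on A-sharp.
Root: A-sharp
Major 3rd (3rd): C-double-sharp
Perfect 5th (5th): E-sharp
Minor 7th (7th): G-sharp
Major 9th (9th): B-sharp
Major 13th (13th): F-double-sharp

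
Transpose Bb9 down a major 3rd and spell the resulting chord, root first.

Bb down a major 3rd → Gb. New chord: Gb dominant ninth.
Gb — root
Bb — major 3rd
Db — perfect 5th
Fb — minor 7th
Ab — major 9th

Gb – Bb – Db – Fb – Ab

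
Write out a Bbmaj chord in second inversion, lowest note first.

Bbmaj = Bb–D–F; second inversion → fifth (F) lowest.

F, Bb, D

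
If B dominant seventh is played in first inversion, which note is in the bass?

B dominant seventh in root position is B–D-sharp–F-sharp–A.
First inversion places the third in the bass, which is D-sharp.

D-sharp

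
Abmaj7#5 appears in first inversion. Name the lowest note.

C

Abmaj7#5 = Ab–C–E–G. First inversion → third in the bass = C.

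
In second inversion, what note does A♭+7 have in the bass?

E

A♭+7 in root position is Ab–C–E–Gb.
Second inversion places the fifth in the bass, which is E.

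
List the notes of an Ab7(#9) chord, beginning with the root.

Ab, C, Eb, Gb, B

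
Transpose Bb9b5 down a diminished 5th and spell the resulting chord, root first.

Transposed root: B♭ → E (diminished 5th down). So we spell E dominant ninth flat five:
root → E
3rd (major 3rd) → G♯
5th (diminished 5th) → B♭
7th (minor 7th) → D
9th (major 9th) → F♯

E G♯ B♭ D F♯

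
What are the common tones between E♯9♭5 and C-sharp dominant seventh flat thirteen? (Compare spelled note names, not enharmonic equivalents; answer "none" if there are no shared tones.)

E♯, B

E♯9♭5 = E♯, G𝄪, B, D♯, F𝄪.
C-sharp dominant seventh flat thirteen = C♯, E♯, G♯, B, A.
Shared: E♯, B.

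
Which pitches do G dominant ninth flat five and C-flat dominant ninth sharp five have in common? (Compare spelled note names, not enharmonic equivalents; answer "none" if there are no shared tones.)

G dominant ninth flat five = G, B, D-flat, F, A.
C-flat dominant ninth sharp five = C-flat, E-flat, G, B-double-flat, D-flat.
Shared: G, D-flat.

G – D-flat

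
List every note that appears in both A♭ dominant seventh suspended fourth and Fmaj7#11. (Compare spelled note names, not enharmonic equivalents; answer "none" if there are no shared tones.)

A♭ dominant seventh suspended fourth = A♭, D♭, E♭, G♭.
Fmaj7#11 = F, A, C, E, B.
Shared: none.

none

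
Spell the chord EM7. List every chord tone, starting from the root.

E, G♯, B, D♯

EM7 is a major seventh built on E.
- root: E
- major 3rd: G♯
- perfect 5th: B
- major 7th: D♯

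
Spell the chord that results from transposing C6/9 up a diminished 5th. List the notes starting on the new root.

C up a diminished 5th → Gb. New chord: Gb six-nine.
Gb — root
Bb — major 3rd
Db — perfect 5th
Eb — major 6th
Ab — major 9th

Gb, Bb, Db, Eb, Ab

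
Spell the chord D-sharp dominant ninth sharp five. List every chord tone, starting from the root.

D-sharp dominant ninth sharp five: dominant ninth sharp five on D-sharp.
root → D-sharp
3rd (major 3rd) → F-double-sharp
5th (augmented 5th) → A-double-sharp
7th (minor 7th) → C-sharp
9th (major 9th) → E-sharp

D-sharp, F-double-sharp, A-double-sharp, C-sharp, E-sharp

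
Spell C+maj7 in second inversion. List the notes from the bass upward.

G#  B  C  E

In root position, C+maj7 is C–E–G#–B.
Second inversion puts the fifth (G#) in the bass.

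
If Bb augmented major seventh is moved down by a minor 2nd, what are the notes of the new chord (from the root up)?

B-flat down a minor 2nd → A. New chord: A augmented major seventh.
A — root
C-sharp — major 3rd
E-sharp — augmented 5th
G-sharp — major 7th

A, C-sharp, E-sharp, G-sharp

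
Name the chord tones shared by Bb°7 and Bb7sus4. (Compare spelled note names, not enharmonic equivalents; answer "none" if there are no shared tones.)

Bb°7 = Bb, Db, Fb, Abb.
Bb7sus4 = Bb, Eb, F, Ab.
Shared: Bb.

Bb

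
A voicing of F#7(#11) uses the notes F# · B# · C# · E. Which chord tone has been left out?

A#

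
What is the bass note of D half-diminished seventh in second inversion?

D half-diminished seventh = D–F–Ab–C. Second inversion → fifth in the bass = Ab.

Ab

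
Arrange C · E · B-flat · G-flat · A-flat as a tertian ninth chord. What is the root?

Arranged so that each adjacent pair is a third by letter name: A-flat – C – E – G-flat – B-flat.
The bottom of that stack, A-flat, is the root (this is A-flat dominant ninth sharp five).

A-flat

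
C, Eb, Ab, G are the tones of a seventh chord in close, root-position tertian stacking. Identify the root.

Ab

Stacking in thirds gives Ab – C – Eb – G, so Ab is the root — Ab major seventh.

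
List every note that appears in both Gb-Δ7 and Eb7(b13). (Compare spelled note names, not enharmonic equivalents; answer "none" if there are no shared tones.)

D♭

Gb-Δ7 = G♭, B𝄫, D♭, F.
Eb7(b13) = E♭, G, B♭, D♭, C♭.
Shared: D♭.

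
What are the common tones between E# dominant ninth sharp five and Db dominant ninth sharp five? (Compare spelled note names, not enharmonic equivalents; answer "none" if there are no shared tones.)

none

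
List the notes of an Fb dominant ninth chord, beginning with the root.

F-flat  A-flat  C-flat  E-double-flat  G-flat

Fb dominant ninth: dominant ninth on F-flat.
root → F-flat
3rd (major 3rd) → A-flat
5th (perfect 5th) → C-flat
7th (minor 7th) → E-double-flat
9th (major 9th) → G-flat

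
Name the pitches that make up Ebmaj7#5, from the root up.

Ebmaj7#5 is an augmented major seventh built on Eb.
- root: Eb
- major 3rd: G
- augmented 5th: B
- major 7th: D

Eb  G  B  D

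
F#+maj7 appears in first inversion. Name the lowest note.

F#+maj7 = F#–A#–C##–E#. First inversion → third in the bass = A#.

A#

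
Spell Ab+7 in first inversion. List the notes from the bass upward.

In root position, Ab+7 is Ab–C–E–Gb.
First inversion puts the third (C) in the bass.

C E Gb Ab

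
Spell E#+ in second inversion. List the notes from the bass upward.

B𝄪, E♯, G𝄪

E#+ = E♯–G𝄪–B𝄪; second inversion → fifth (B𝄪) lowest.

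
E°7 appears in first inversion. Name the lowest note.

E°7 in root position is E–G–Bb–Db.
First inversion places the third in the bass, which is G.

G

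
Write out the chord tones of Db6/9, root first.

Db, F, Ab, Bb, Eb

Db6/9 is a six-nine built on Db.
Db — root
F — major 3rd
Ab — perfect 5th
Bb — major 6th
Eb — major 9th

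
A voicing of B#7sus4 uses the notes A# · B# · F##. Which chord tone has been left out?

E#

The full B#7sus4 chord is B#, E#, F##, A#.
Comparing with the voicing, the perfect 4th (4th) — E# — is absent.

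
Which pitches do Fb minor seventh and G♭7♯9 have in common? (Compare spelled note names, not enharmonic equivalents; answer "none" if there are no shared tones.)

Fb

Fb minor seventh: Fb Abb Cb Ebb
G♭7♯9: Gb Bb Db Fb A
Common to both → Fb.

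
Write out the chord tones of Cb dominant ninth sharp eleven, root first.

C-flat  E-flat  G-flat  B-double-flat  D-flat  F

Cb dominant ninth sharp eleven: dominant ninth sharp eleven on C-flat.
root → C-flat
3rd (major 3rd) → E-flat
5th (perfect 5th) → G-flat
7th (minor 7th) → B-double-flat
9th (major 9th) → D-flat
11th (augmented 11th) → F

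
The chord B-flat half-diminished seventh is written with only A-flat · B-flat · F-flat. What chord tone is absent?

D-flat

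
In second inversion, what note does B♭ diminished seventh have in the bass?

Fb

B♭ diminished seventh in root position is Bb–Db–Fb–Abb.
Second inversion places the fifth in the bass, which is Fb.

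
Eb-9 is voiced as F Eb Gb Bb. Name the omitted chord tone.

The full Eb-9 chord is Eb, Gb, Bb, Db, F.
Comparing with the voicing, the minor 7th (7th) — Db — is absent.

Db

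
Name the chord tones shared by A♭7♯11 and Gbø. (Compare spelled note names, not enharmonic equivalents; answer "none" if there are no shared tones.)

A♭7♯11 = Ab, C, Eb, Gb, D.
Gbø = Gb, Bbb, Dbb, Fb.
Shared: Gb.

Gb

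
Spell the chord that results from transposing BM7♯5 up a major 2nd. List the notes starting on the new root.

C#  E#  G##  B#

A major 2nd up from B is C#, so the new chord is C# augmented major seventh.
- root: C#
- major 3rd: E#
- augmented 5th: G##
- major 7th: B#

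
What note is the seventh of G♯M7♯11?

Root of G♯M7♯11 = G#. The 7th is a major 7th: G# up a major 7th → F##.

F##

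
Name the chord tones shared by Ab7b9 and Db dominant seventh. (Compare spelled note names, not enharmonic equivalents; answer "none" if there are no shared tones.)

Ab7b9 = Ab, C, Eb, Gb, Bbb.
Db dominant seventh = Db, F, Ab, Cb.
Shared: Ab.

Ab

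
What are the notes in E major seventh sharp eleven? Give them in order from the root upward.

E – G♯ – B – D♯ – A♯

Root E, quality major seventh sharp eleven:
- root: E
- major 3rd: G♯
- perfect 5th: B
- major 7th: D♯
- augmented 11th: A♯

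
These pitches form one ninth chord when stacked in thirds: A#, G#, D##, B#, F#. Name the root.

Arranged so that each adjacent pair is a third by letter name: G# – B# – D## – F# – A#.
The bottom of that stack, G#, is the root (this is G# dominant ninth sharp five).

G#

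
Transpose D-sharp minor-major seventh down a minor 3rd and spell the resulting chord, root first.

B-sharp, D-sharp, F-double-sharp, A-double-sharp

A minor 3rd down from D-sharp is B-sharp, so the new chord is B-sharp minor-major seventh.
- root: B-sharp
- minor 3rd: D-sharp
- perfect 5th: F-double-sharp
- major 7th: A-double-sharp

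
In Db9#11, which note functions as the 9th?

Eb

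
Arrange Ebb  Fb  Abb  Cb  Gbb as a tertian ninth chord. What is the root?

Arranged so that each adjacent pair is a third by letter name: Fb – Abb – Cb – Ebb – Gbb.
The bottom of that stack, Fb, is the root (this is Fb minor seventh flat nine).

Fb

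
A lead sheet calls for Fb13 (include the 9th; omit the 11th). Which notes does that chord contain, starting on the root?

Fb13: dominant thirteenth on Fb.
Root: Fb
Major 3rd (3rd): Ab
Perfect 5th (5th): Cb
Minor 7th (7th): Ebb
Major 9th (9th): Gb
Major 13th (13th): Db

Fb, Ab, Cb, Ebb, Gb, Db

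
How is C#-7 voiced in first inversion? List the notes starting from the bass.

E G# B C#

In root position, C#-7 is C#–E–G#–B.
First inversion puts the third (E) in the bass.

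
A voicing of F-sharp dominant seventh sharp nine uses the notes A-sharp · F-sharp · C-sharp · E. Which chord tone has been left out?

G-double-sharp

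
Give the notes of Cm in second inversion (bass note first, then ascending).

In root position, Cm is C–Eb–G.
Second inversion puts the fifth (G) in the bass.

G C Eb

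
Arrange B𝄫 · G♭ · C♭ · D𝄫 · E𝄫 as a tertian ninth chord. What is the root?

Stacking in thirds gives C♭ – E𝄫 – G♭ – B𝄫 – D𝄫, so C♭ is the root — C♭ minor seventh flat nine.

C♭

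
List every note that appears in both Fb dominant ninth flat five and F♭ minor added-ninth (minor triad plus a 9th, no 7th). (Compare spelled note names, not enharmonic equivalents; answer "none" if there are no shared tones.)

Fb dominant ninth flat five: F-flat A-flat C-double-flat E-double-flat G-flat
F♭ minor added-ninth: F-flat A-double-flat C-flat G-flat
Common to both → F-flat, G-flat.

F-flat, G-flat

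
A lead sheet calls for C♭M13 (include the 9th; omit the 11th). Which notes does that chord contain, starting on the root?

Cb Eb Gb Bb Db Ab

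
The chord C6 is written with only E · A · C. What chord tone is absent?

G

C6 = C, E, G, A. The voicing lacks the 5th (perfect 5th), G.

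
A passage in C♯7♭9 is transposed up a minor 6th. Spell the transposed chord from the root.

A – C# – E – G – Bb

A minor 6th up from C# is A, so the new chord is A dominant seventh flat nine.
Root: A
Major 3rd (3rd): C#
Perfect 5th (5th): E
Minor 7th (7th): G
Minor 9th (9th): Bb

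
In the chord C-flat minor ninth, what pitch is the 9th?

C-flat minor ninth is built on C-flat; its 9th is a major 9th above the root.
A second above C uses the letter D, and the major 9th above C-flat is D-flat.

D-flat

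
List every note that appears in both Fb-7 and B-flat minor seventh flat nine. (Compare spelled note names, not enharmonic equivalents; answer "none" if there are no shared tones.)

Fb-7: Fb Abb Cb Ebb
B-flat minor seventh flat nine: Bb Db F Ab Cb
Common to both → Cb.

Cb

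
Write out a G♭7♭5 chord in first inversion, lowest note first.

In root position, G♭7♭5 is Gb–Bb–Dbb–Fb.
First inversion puts the third (Bb) in the bass.

Bb Dbb Fb Gb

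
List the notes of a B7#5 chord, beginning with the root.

B7#5: augmented seventh on B.
Root: B
Major 3rd (3rd): D#
Augmented 5th (5th): F##
Minor 7th (7th): A

B, D#, F##, A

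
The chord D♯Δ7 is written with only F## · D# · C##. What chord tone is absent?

A#

The full D♯Δ7 chord is D#, F##, A#, C##.
Comparing with the voicing, the perfect 5th (5th) — A# — is absent.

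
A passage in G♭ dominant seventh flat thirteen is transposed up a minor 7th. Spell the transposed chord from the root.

G-flat up a minor 7th → F-flat. New chord: F-flat dominant seventh flat thirteen.
root → F-flat
3rd (major 3rd) → A-flat
5th (perfect 5th) → C-flat
7th (minor 7th) → E-double-flat
13th (minor 13th) → D-double-flat

F-flat  A-flat  C-flat  E-double-flat  D-double-flat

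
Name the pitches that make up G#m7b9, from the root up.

G#m7b9 is a minor seventh flat nine built on G#.
root → G#
3rd (minor 3rd) → B
5th (perfect 5th) → D#
7th (minor 7th) → F#
9th (minor 9th) → A

G#  B  D#  F#  A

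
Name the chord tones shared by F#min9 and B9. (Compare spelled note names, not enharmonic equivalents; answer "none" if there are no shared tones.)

F#min9 = F#, A, C#, E, G#.
B9 = B, D#, F#, A, C#.
Shared: F#, A, C#.

F# A C#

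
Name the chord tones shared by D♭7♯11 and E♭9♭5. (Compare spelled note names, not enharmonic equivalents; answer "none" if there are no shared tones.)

D♭7♯11: D♭ F A♭ C♭ G
E♭9♭5: E♭ G B𝄫 D♭ F
Common to both → D♭, F, G.

D♭, F, G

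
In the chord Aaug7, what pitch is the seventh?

Root of Aaug7 = A. The 7th is a minor 7th: A up a minor 7th → G.

G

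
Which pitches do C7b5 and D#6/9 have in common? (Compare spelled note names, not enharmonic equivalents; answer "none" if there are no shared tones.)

none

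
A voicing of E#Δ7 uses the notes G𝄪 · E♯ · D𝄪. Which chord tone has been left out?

E#Δ7 = E♯, G𝄪, B♯, D𝄪. The voicing lacks the 5th (perfect 5th), B♯.

B♯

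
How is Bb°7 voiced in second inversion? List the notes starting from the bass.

F♭ – A𝄫 – B♭ – D♭

In root position, Bb°7 is B♭–D♭–F♭–A𝄫.
Second inversion puts the fifth (F♭) in the bass.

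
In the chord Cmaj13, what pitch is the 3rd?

E

Root of Cmaj13 = C. The 3rd is a major 3rd: C up a major 3rd → E.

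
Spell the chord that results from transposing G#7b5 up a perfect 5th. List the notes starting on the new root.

D♯, F𝄪, A, C♯

A perfect 5th up from G♯ is D♯, so the new chord is D♯ dominant seventh flat five.
D♯ — root
F𝄪 — major 3rd
A — diminished 5th
C♯ — minor 7th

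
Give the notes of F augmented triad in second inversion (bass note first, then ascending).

In root position, F augmented triad is F–A–C-sharp.
Second inversion puts the fifth (C-sharp) in the bass.

C-sharp, F, A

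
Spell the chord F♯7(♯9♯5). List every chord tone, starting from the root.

Root F#, quality dominant seventh sharp nine sharp five:
Root: F#
Major 3rd (3rd): A#
Augmented 5th (5th): C##
Minor 7th (7th): E
Augmented 9th (9th): G##

F# – A# – C## – E – G##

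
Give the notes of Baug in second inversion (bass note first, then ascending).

F##  B  D#

Baug = B–D#–F##; second inversion → fifth (F##) lowest.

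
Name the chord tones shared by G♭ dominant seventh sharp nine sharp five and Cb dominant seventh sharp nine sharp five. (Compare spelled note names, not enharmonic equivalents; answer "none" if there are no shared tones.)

G♭ dominant seventh sharp nine sharp five = G-flat, B-flat, D, F-flat, A.
Cb dominant seventh sharp nine sharp five = C-flat, E-flat, G, B-double-flat, D.
Shared: D.

D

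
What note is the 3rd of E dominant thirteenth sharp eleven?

G#

Root of E dominant thirteenth sharp eleven = E. The 3rd is a major 3rd: E up a major 3rd → G#.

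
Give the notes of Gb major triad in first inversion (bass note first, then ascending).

Bb – Db – Gb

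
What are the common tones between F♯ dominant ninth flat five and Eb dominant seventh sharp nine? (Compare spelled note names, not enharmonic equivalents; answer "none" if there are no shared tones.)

F♯ dominant ninth flat five: F-sharp A-sharp C E G-sharp
Eb dominant seventh sharp nine: E-flat G B-flat D-flat F-sharp
Common to both → F-sharp.

F-sharp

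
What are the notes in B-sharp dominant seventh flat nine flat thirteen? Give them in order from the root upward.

B-sharp  D-double-sharp  F-double-sharp  A-sharp  C-sharp  G-sharp

Root B-sharp, quality dominant seventh flat nine flat thirteen:
Root: B-sharp
Major 3rd (3rd): D-double-sharp
Perfect 5th (5th): F-double-sharp
Minor 7th (7th): A-sharp
Minor 9th (9th): C-sharp
Minor 13th (13th): G-sharp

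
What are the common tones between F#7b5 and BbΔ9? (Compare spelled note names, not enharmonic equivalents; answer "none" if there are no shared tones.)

C

F#7b5: F# A# C E
BbΔ9: Bb D F A C
Common to both → C.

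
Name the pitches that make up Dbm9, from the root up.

Dbm9: minor ninth on Db.
root → Db
3rd (minor 3rd) → Fb
5th (perfect 5th) → Ab
7th (minor 7th) → Cb
9th (major 9th) → Eb

Db  Fb  Ab  Cb  Eb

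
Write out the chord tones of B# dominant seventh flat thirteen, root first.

B# D## F## A# G#

Root B#, quality dominant seventh flat thirteen:
root → B#
3rd (major 3rd) → D##
5th (perfect 5th) → F##
7th (minor 7th) → A#
13th (minor 13th) → G#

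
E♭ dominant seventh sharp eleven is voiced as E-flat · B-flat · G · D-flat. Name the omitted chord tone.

E♭ dominant seventh sharp eleven = E-flat, G, B-flat, D-flat, A. The voicing lacks the 11th (augmented 11th), A.

A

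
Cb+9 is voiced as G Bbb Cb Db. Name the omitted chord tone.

Eb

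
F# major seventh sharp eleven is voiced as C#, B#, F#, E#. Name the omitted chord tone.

A#

F# major seventh sharp eleven = F#, A#, C#, E#, B#. The voicing lacks the 3rd (major 3rd), A#.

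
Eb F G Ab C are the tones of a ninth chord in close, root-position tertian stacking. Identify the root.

Stacking in thirds gives F – Ab – C – Eb – G, so F is the root — F minor ninth.

F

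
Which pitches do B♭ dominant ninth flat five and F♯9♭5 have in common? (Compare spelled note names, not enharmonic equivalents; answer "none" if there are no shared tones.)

C

B♭ dominant ninth flat five = B♭, D, F♭, A♭, C.
F♯9♭5 = F♯, A♯, C, E, G♯.
Shared: C.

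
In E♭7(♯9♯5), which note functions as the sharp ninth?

E♭7(♯9♯5) is built on Eb; its 9th is an augmented 9th above the root.
A second above E uses the letter F, and the augmented 9th above Eb is F#.

F#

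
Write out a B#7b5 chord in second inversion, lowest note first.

F#, A#, B#, D##

B#7b5 = B#–D##–F#–A#; second inversion → fifth (F#) lowest.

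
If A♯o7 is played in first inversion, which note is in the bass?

A♯o7 in root position is A#–C#–E–G.
First inversion places the third in the bass, which is C#.

C#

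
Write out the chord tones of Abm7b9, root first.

Abm7b9: minor seventh flat nine on Ab.
root → Ab
3rd (minor 3rd) → Cb
5th (perfect 5th) → Eb
7th (minor 7th) → Gb
9th (minor 9th) → Bbb

Ab Cb Eb Gb Bbb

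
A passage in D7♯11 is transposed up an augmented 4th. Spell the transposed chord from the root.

Transposed root: D → G# (augmented 4th up). So we spell G# dominant seventh sharp eleven:
Root: G#
Major 3rd (3rd): B#
Perfect 5th (5th): D#
Minor 7th (7th): F#
Augmented 11th (11th): C##

G# – B# – D# – F# – C##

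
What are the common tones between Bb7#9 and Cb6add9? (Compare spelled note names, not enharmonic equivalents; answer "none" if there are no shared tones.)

Ab

Bb7#9 = Bb, D, F, Ab, C#.
Cb6add9 = Cb, Eb, Gb, Ab, Db.
Shared: Ab.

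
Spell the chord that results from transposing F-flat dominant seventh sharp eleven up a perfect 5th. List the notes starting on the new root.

A perfect 5th up from F-flat is C-flat, so the new chord is C-flat dominant seventh sharp eleven.
- root: C-flat
- major 3rd: E-flat
- perfect 5th: G-flat
- minor 7th: B-double-flat
- augmented 11th: F

C-flat – E-flat – G-flat – B-double-flat – F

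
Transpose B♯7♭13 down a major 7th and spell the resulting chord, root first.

C# – E# – G# – B – A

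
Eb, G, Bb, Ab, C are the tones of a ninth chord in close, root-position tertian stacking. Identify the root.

Stacking in thirds gives Ab – C – Eb – G – Bb, so Ab is the root — Ab major ninth.

Ab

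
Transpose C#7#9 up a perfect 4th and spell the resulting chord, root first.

Transposed root: C♯ → F♯ (perfect 4th up). So we spell F♯ dominant seventh sharp nine:
Root: F♯
Major 3rd (3rd): A♯
Perfect 5th (5th): C♯
Minor 7th (7th): E
Augmented 9th (9th): G𝄪

F♯  A♯  C♯  E  G𝄪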